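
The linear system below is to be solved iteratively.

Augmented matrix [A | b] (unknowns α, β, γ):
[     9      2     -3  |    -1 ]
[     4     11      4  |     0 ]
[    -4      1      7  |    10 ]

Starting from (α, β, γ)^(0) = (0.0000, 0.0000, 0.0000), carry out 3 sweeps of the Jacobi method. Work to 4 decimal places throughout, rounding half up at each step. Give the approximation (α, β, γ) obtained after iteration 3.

(0.4504, -0.6292, 1.7056)

Iteration 1:
  α = (-1 - (2)·0.0000 - (-3)·0.0000) / (9) = -0.1111
  β = (0 - (4)·0.0000 - (4)·0.0000) / (11) = 0.0000
  γ = (10 - (-4)·0.0000 - (1)·0.0000) / (7) = 1.4286
Iteration 2:
  α = (-1 - (2)·0.0000 - (-3)·1.4286) / (9) = 0.3651
  β = (0 - (4)·-0.1111 - (4)·1.4286) / (11) = -0.4791
  γ = (10 - (-4)·-0.1111 - (1)·0.0000) / (7) = 1.3651
Iteration 3:
  α = (-1 - (2)·-0.4791 - (-3)·1.3651) / (9) = 0.4504
  β = (0 - (4)·0.3651 - (4)·1.3651) / (11) = -0.6292
  γ = (10 - (-4)·0.3651 - (1)·-0.4791) / (7) = 1.7056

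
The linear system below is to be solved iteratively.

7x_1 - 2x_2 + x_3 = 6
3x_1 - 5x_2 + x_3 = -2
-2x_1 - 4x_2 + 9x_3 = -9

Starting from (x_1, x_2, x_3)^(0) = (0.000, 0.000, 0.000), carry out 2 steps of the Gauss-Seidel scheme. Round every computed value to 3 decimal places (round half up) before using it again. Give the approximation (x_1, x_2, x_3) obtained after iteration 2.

(1.176, 1.025, -0.283)

Iteration 1:
  x_1 = (6 - (-2)·0.000 - (1)·0.000) / (7) = 0.857
  x_2 = (-2 - (3)·0.857 - (1)·0.000) / (-5) = 0.914
  x_3 = (-9 - (-2)·0.857 - (-4)·0.914) / (9) = -0.403
Iteration 2:
  x_1 = (6 - (-2)·0.914 - (1)·-0.403) / (7) = 1.176
  x_2 = (-2 - (3)·1.176 - (1)·-0.403) / (-5) = 1.025
  x_3 = (-9 - (-2)·1.176 - (-4)·1.025) / (9) = -0.283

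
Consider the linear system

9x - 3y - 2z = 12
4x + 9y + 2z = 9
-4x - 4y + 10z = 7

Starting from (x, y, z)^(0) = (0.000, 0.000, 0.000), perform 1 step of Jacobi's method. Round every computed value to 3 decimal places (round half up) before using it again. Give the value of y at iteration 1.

1.000

Iteration 1:
  x = (12 - (-3)·0.000 - (-2)·0.000) / (9) = 1.333
  y = (9 - (4)·0.000 - (2)·0.000) / (9) = 1.000
  z = (7 - (-4)·0.000 - (-4)·0.000) / (10) = 0.700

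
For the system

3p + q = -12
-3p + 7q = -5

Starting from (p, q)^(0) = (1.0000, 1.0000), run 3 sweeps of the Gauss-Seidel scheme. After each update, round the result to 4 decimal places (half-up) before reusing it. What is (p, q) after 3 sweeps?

Iteration 1:
  p = (-12 - (1)·1.0000) / (3) = -4.3333
  q = (-5 - (-3)·-4.3333) / (7) = -2.5714
Iteration 2:
  p = (-12 - (1)·-2.5714) / (3) = -3.1429
  q = (-5 - (-3)·-3.1429) / (7) = -2.0612
Iteration 3:
  p = (-12 - (1)·-2.0612) / (3) = -3.3129
  q = (-5 - (-3)·-3.3129) / (7) = -2.1341

(-3.3129, -2.1341)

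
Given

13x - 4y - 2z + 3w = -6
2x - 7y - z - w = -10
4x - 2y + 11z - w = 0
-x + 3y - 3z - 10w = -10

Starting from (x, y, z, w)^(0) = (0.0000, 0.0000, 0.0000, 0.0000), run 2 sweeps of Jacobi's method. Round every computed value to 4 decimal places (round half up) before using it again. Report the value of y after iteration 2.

1.1539

Iteration 1:
  x = (-6 - (-4)·0.0000 - (-2)·0.0000 - (3)·0.0000) / (13) = -0.4615
  y = (-10 - (2)·0.0000 - (-1)·0.0000 - (-1)·0.0000) / (-7) = 1.4286
  z = (0 - (4)·0.0000 - (-2)·0.0000 - (-1)·0.0000) / (11) = 0.0000
  w = (-10 - (-1)·0.0000 - (3)·0.0000 - (-3)·0.0000) / (-10) = 1.0000
Iteration 2:
  x = (-6 - (-4)·1.4286 - (-2)·0.0000 - (3)·1.0000) / (13) = -0.2527
  y = (-10 - (2)·-0.4615 - (-1)·0.0000 - (-1)·1.0000) / (-7) = 1.1539
  z = (0 - (4)·-0.4615 - (-2)·1.4286 - (-1)·1.0000) / (11) = 0.5185
  w = (-10 - (-1)·-0.4615 - (3)·1.4286 - (-3)·0.0000) / (-10) = 1.4747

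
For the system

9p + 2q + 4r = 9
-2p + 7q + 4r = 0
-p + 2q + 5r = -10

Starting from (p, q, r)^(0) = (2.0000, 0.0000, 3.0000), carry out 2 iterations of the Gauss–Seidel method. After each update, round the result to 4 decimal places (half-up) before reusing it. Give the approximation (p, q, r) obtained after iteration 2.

Iteration 1:
  p = (9 - (2)·0.0000 - (4)·3.0000) / (9) = -0.3333
  q = (0 - (-2)·-0.3333 - (4)·3.0000) / (7) = -1.8095
  r = (-10 - (-1)·-0.3333 - (2)·-1.8095) / (5) = -1.3429
Iteration 2:
  p = (9 - (2)·-1.8095 - (4)·-1.3429) / (9) = 1.9990
  q = (0 - (-2)·1.9990 - (4)·-1.3429) / (7) = 1.3385
  r = (-10 - (-1)·1.9990 - (2)·1.3385) / (5) = -2.1356

(1.9990, 1.3385, -2.1356)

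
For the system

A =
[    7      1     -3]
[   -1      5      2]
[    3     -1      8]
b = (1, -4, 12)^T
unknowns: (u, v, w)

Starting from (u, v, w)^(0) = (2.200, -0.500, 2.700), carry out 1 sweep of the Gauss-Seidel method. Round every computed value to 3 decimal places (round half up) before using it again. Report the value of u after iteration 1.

Iteration 1:
  u = (1 - (1)·-0.500 - (-3)·2.700) / (7) = 1.371
  v = (-4 - (-1)·1.371 - (2)·2.700) / (5) = -1.606
  w = (12 - (3)·1.371 - (-1)·-1.606) / (8) = 0.785

1.371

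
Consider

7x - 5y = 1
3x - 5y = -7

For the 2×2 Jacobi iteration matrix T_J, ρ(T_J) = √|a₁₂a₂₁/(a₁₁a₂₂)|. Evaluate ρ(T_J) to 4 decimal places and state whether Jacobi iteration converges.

0.6547

a₁₂a₂₁/(a₁₁a₂₂) = (-5)·(3) / ((7)·(-5)) = 0.428571
ρ = √|0.428571| = √0.428571 = 0.6547
ρ < 1, so Jacobi converges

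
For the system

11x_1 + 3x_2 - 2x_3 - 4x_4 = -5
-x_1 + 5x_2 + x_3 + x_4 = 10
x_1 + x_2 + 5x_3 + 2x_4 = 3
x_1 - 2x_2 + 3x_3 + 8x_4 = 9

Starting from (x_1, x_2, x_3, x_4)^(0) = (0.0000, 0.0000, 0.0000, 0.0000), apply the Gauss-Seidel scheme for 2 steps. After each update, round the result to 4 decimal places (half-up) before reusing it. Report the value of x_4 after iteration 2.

1.6557

Iteration 1:
  x_1 = (-5 - (3)·0.0000 - (-2)·0.0000 - (-4)·0.0000) / (11) = -0.4545
  x_2 = (10 - (-1)·-0.4545 - (1)·0.0000 - (1)·0.0000) / (5) = 1.9091
  x_3 = (3 - (1)·-0.4545 - (1)·1.9091 - (2)·0.0000) / (5) = 0.3091
  x_4 = (9 - (1)·-0.4545 - (-2)·1.9091 - (3)·0.3091) / (8) = 1.5432
Iteration 2:
  x_1 = (-5 - (3)·1.9091 - (-2)·0.3091 - (-4)·1.5432) / (11) = -0.3578
  x_2 = (10 - (-1)·-0.3578 - (1)·0.3091 - (1)·1.5432) / (5) = 1.5580
  x_3 = (3 - (1)·-0.3578 - (1)·1.5580 - (2)·1.5432) / (5) = -0.2573
  x_4 = (9 - (1)·-0.3578 - (-2)·1.5580 - (3)·-0.2573) / (8) = 1.6557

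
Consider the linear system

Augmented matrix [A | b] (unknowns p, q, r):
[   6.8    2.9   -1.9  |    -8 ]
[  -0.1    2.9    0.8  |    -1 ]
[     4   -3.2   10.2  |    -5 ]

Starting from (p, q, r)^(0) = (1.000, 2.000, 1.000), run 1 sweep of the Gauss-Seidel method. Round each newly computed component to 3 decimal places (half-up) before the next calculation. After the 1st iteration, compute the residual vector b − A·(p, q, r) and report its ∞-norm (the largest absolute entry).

5.841

Iteration 1:
  p = (-8 - (2.9)·2.000 - (-1.9)·1.000) / (6.8) = -1.750
  q = (-1 - (-0.1)·-1.750 - (0.8)·1.000) / (2.9) = -0.681
  r = (-5 - (4)·-1.750 - (-3.2)·-0.681) / (10.2) = -0.018
Residual b − A·x = (5.841, 0.814, 0.004); ∞-norm = 5.841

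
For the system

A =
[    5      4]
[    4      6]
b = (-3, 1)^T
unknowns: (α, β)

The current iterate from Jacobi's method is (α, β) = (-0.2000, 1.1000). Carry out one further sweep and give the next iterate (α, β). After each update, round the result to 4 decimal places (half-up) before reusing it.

One sweep:
  α = (-3 - (4)·1.1000) / (5) = -1.4800
  β = (1 - (4)·-0.2000) / (6) = 0.3000

(-1.4800, 0.3000)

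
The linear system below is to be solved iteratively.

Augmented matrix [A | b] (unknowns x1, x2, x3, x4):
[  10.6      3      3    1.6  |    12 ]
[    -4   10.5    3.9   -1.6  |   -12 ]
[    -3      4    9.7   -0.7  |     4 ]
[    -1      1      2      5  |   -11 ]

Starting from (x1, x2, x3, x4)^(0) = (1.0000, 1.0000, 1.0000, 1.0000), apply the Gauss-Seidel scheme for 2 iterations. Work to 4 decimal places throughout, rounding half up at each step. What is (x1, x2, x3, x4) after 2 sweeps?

Iteration 1:
  x1 = (12 - (3)·1.0000 - (3)·1.0000 - (1.6)·1.0000) / (10.6) = 0.4151
  x2 = (-12 - (-4)·0.4151 - (3.9)·1.0000 - (-1.6)·1.0000) / (10.5) = -1.2038
  x3 = (4 - (-3)·0.4151 - (4)·-1.2038 - (-0.7)·1.0000) / (9.7) = 1.1093
  x4 = (-11 - (-1)·0.4151 - (1)·-1.2038 - (2)·1.1093) / (5) = -2.3199
Iteration 2:
  x1 = (12 - (3)·-1.2038 - (3)·1.1093 - (1.6)·-2.3199) / (10.6) = 1.5090
  x2 = (-12 - (-4)·1.5090 - (3.9)·1.1093 - (-1.6)·-2.3199) / (10.5) = -1.3335
  x3 = (4 - (-3)·1.5090 - (4)·-1.3335 - (-0.7)·-2.3199) / (9.7) = 1.2616
  x4 = (-11 - (-1)·1.5090 - (1)·-1.3335 - (2)·1.2616) / (5) = -2.1361

(1.5090, -1.3335, 1.2616, -2.1361)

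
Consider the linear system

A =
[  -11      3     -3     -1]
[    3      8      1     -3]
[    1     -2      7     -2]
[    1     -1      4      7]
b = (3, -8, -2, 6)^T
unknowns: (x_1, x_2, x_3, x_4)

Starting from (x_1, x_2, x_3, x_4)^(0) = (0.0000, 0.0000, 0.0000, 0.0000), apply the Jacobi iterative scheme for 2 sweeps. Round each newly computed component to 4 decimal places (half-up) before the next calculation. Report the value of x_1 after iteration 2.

Iteration 1:
  x_1 = (3 - (3)·0.0000 - (-3)·0.0000 - (-1)·0.0000) / (-11) = -0.2727
  x_2 = (-8 - (3)·0.0000 - (1)·0.0000 - (-3)·0.0000) / (8) = -1.0000
  x_3 = (-2 - (1)·0.0000 - (-2)·0.0000 - (-2)·0.0000) / (7) = -0.2857
  x_4 = (6 - (1)·0.0000 - (-1)·0.0000 - (4)·0.0000) / (7) = 0.8571
Iteration 2:
  x_1 = (3 - (3)·-1.0000 - (-3)·-0.2857 - (-1)·0.8571) / (-11) = -0.5455
  x_2 = (-8 - (3)·-0.2727 - (1)·-0.2857 - (-3)·0.8571) / (8) = -0.5406
  x_3 = (-2 - (1)·-0.2727 - (-2)·-1.0000 - (-2)·0.8571) / (7) = -0.2876
  x_4 = (6 - (1)·-0.2727 - (-1)·-1.0000 - (4)·-0.2857) / (7) = 0.9165

-0.5455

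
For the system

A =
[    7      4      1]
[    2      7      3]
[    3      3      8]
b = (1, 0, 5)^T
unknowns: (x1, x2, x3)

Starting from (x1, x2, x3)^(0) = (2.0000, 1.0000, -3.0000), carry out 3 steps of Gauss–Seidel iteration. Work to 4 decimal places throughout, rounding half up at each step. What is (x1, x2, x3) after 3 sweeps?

(-0.0381, -0.3371, 0.7657)

Iteration 1:
  x1 = (1 - (4)·1.0000 - (1)·-3.0000) / (7) = 0.0000
  x2 = (0 - (2)·0.0000 - (3)·-3.0000) / (7) = 1.2857
  x3 = (5 - (3)·0.0000 - (3)·1.2857) / (8) = 0.1429
Iteration 2:
  x1 = (1 - (4)·1.2857 - (1)·0.1429) / (7) = -0.6122
  x2 = (0 - (2)·-0.6122 - (3)·0.1429) / (7) = 0.1137
  x3 = (5 - (3)·-0.6122 - (3)·0.1137) / (8) = 0.8119
Iteration 3:
  x1 = (1 - (4)·0.1137 - (1)·0.8119) / (7) = -0.0381
  x2 = (0 - (2)·-0.0381 - (3)·0.8119) / (7) = -0.3371
  x3 = (5 - (3)·-0.0381 - (3)·-0.3371) / (8) = 0.7657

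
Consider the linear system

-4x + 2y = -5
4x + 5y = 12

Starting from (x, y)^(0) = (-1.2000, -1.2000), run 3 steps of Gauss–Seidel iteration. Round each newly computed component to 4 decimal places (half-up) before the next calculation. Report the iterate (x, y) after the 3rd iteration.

(1.5740, 1.1408)

Iteration 1:
  x = (-5 - (2)·-1.2000) / (-4) = 0.6500
  y = (12 - (4)·0.6500) / (5) = 1.8800
Iteration 2:
  x = (-5 - (2)·1.8800) / (-4) = 2.1900
  y = (12 - (4)·2.1900) / (5) = 0.6480
Iteration 3:
  x = (-5 - (2)·0.6480) / (-4) = 1.5740
  y = (12 - (4)·1.5740) / (5) = 1.1408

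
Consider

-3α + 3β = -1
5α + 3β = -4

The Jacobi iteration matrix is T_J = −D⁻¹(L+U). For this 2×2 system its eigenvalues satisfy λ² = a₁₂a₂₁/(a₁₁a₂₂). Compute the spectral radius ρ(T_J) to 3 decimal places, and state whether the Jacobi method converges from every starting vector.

1.291

a₁₂a₂₁/(a₁₁a₂₂) = (3)·(5) / ((-3)·(3)) = -1.666667
ρ = √|-1.666667| = √1.666667 = 1.291
ρ > 1, so Jacobi diverges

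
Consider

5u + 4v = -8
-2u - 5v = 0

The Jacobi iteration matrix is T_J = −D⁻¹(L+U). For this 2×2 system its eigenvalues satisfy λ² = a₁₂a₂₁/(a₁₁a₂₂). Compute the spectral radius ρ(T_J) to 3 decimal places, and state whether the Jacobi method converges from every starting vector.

a₁₂a₂₁/(a₁₁a₂₂) = (4)·(-2) / ((5)·(-5)) = 0.320000
ρ = √|0.320000| = √0.320000 = 0.566
ρ < 1, so Jacobi converges

0.566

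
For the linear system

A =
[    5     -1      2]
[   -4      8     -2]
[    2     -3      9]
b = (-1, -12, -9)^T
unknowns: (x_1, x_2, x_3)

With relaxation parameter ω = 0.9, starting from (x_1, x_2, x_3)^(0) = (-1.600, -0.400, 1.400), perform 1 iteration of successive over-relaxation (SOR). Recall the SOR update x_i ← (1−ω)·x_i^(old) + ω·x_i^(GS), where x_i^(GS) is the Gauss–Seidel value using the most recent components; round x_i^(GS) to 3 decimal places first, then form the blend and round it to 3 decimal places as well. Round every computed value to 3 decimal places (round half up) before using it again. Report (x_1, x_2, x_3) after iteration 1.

Iteration 1:
  x_1: GS value = (-1 - (-1)·-0.400 - (2)·1.400) / (5) = -0.840;  x_1 ← (1−ω)·-1.600 + ω·-0.840 = -0.916
  x_2: GS value = (-12 - (-4)·-0.916 - (-2)·1.400) / (8) = -1.608;  x_2 ← (1−ω)·-0.400 + ω·-1.608 = -1.487
  x_3: GS value = (-9 - (2)·-0.916 - (-3)·-1.487) / (9) = -1.292;  x_3 ← (1−ω)·1.400 + ω·-1.292 = -1.023

(-0.916, -1.487, -1.023)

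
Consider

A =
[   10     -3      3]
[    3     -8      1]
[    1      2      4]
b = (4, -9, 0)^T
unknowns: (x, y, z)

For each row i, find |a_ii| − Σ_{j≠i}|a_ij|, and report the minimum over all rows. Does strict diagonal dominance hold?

row 1: |10| − (3+3) = 4
row 2: |-8| − (3+1) = 4
row 3: |4| − (1+2) = 1
minimum over rows = 1 → strictly diagonally dominant (convergence guaranteed)

1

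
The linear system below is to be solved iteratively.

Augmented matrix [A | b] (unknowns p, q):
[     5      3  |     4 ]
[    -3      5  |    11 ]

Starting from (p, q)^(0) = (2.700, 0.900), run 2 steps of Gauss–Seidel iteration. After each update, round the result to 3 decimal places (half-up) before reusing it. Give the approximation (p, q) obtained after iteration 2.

Iteration 1:
  p = (4 - (3)·0.900) / (5) = 0.260
  q = (11 - (-3)·0.260) / (5) = 2.356
Iteration 2:
  p = (4 - (3)·2.356) / (5) = -0.614
  q = (11 - (-3)·-0.614) / (5) = 1.832

(-0.614, 1.832)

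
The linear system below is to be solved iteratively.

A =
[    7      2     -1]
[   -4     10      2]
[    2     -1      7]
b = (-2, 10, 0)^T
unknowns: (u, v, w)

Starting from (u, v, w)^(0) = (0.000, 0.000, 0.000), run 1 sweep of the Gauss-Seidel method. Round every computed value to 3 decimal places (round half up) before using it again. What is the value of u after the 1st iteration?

-0.286

Iteration 1:
  u = (-2 - (2)·0.000 - (-1)·0.000) / (7) = -0.286
  v = (10 - (-4)·-0.286 - (2)·0.000) / (10) = 0.886
  w = (0 - (2)·-0.286 - (-1)·0.886) / (7) = 0.208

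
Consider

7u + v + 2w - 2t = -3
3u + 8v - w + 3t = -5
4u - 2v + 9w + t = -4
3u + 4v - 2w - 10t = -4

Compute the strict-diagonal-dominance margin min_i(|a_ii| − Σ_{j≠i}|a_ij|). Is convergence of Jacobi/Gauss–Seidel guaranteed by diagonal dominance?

row 1: |7| − (1+2+2) = 2
row 2: |8| − (3+1+3) = 1
row 3: |9| − (4+2+1) = 2
row 4: |-10| − (3+4+2) = 1
minimum over rows = 1 → strictly diagonally dominant (convergence guaranteed)

1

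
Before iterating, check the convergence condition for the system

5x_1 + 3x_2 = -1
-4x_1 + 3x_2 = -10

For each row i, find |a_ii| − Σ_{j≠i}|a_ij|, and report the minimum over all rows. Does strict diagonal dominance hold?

-1

row 1: |5| − (3) = 2
row 2: |3| − (4) = -1
minimum over rows = -1 → not strictly diagonally dominant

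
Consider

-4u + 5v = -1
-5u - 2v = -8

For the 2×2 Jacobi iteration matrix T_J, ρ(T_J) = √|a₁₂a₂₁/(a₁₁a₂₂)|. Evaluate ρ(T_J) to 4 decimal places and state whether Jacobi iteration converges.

1.7678

a₁₂a₂₁/(a₁₁a₂₂) = (5)·(-5) / ((-4)·(-2)) = -3.125000
ρ = √|-3.125000| = √3.125000 = 1.7678
ρ > 1, so Jacobi diverges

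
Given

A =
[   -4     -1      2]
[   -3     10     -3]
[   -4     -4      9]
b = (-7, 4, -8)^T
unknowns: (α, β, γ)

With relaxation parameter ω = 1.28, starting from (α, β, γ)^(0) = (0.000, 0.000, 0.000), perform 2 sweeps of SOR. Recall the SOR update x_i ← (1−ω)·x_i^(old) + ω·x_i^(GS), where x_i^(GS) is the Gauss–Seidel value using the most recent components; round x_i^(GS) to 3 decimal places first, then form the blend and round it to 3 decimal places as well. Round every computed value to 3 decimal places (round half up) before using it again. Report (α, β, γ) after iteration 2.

Iteration 1:
  α: GS value = (-7 - (-1)·0.000 - (2)·0.000) / (-4) = 1.750;  α ← (1−ω)·0.000 + ω·1.750 = 2.240
  β: GS value = (4 - (-3)·2.240 - (-3)·0.000) / (10) = 1.072;  β ← (1−ω)·0.000 + ω·1.072 = 1.372
  γ: GS value = (-8 - (-4)·2.240 - (-4)·1.372) / (9) = 0.716;  γ ← (1−ω)·0.000 + ω·0.716 = 0.916
Iteration 2:
  α: GS value = (-7 - (-1)·1.372 - (2)·0.916) / (-4) = 1.865;  α ← (1−ω)·2.240 + ω·1.865 = 1.760
  β: GS value = (4 - (-3)·1.760 - (-3)·0.916) / (10) = 1.203;  β ← (1−ω)·1.372 + ω·1.203 = 1.156
  γ: GS value = (-8 - (-4)·1.760 - (-4)·1.156) / (9) = 0.407;  γ ← (1−ω)·0.916 + ω·0.407 = 0.264

(1.760, 1.156, 0.264)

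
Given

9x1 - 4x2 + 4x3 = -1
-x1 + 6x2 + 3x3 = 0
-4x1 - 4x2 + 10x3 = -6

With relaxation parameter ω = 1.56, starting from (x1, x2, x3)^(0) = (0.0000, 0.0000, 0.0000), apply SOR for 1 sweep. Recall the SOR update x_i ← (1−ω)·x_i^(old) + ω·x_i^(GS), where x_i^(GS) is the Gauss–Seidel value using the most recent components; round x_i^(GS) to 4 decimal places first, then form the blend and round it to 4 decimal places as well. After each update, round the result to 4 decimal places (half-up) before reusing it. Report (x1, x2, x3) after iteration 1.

Iteration 1:
  x1: GS value = (-1 - (-4)·0.0000 - (4)·0.0000) / (9) = -0.1111;  x1 ← (1−ω)·0.0000 + ω·-0.1111 = -0.1733
  x2: GS value = (0 - (-1)·-0.1733 - (3)·0.0000) / (6) = -0.0289;  x2 ← (1−ω)·0.0000 + ω·-0.0289 = -0.0451
  x3: GS value = (-6 - (-4)·-0.1733 - (-4)·-0.0451) / (10) = -0.6874;  x3 ← (1−ω)·0.0000 + ω·-0.6874 = -1.0723

(-0.1733, -0.0451, -1.0723)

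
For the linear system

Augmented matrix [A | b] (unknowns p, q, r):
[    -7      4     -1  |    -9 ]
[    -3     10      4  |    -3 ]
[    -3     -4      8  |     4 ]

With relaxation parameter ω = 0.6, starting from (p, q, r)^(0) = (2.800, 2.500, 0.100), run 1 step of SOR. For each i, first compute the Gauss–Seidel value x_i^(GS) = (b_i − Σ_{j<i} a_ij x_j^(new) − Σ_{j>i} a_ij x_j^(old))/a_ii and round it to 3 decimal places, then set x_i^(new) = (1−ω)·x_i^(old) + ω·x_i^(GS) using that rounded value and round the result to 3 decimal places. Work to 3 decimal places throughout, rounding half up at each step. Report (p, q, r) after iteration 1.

Iteration 1:
  p: GS value = (-9 - (4)·2.500 - (-1)·0.100) / (-7) = 2.700;  p ← (1−ω)·2.800 + ω·2.700 = 2.740
  q: GS value = (-3 - (-3)·2.740 - (4)·0.100) / (10) = 0.482;  q ← (1−ω)·2.500 + ω·0.482 = 1.289
  r: GS value = (4 - (-3)·2.740 - (-4)·1.289) / (8) = 2.172;  r ← (1−ω)·0.100 + ω·2.172 = 1.343

(2.740, 1.289, 1.343)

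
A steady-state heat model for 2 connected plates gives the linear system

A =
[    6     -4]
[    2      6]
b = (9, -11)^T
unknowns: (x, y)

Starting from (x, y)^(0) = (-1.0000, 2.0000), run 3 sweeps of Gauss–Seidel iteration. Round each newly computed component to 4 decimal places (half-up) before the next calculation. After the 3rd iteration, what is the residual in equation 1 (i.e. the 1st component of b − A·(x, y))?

-0.9440

Iteration 1:
  x = (9 - (-4)·2.0000) / (6) = 2.8333
  y = (-11 - (2)·2.8333) / (6) = -2.7778
Iteration 2:
  x = (9 - (-4)·-2.7778) / (6) = -0.3519
  y = (-11 - (2)·-0.3519) / (6) = -1.7160
Iteration 3:
  x = (9 - (-4)·-1.7160) / (6) = 0.3560
  y = (-11 - (2)·0.3560) / (6) = -1.9520
Residual b − A·x = (-0.9440, 0.0000)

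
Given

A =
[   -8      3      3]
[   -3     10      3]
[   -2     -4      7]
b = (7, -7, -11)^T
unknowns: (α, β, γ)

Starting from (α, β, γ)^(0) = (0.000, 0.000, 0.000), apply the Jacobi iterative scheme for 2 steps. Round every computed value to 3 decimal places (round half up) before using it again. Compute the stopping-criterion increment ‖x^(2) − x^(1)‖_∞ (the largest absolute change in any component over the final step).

Iteration 1:
  α = (7 - (3)·0.000 - (3)·0.000) / (-8) = -0.875
  β = (-7 - (-3)·0.000 - (3)·0.000) / (10) = -0.700
  γ = (-11 - (-2)·0.000 - (-4)·0.000) / (7) = -1.571
Iteration 2:
  α = (7 - (3)·-0.700 - (3)·-1.571) / (-8) = -1.727
  β = (-7 - (-3)·-0.875 - (3)·-1.571) / (10) = -0.491
  γ = (-11 - (-2)·-0.875 - (-4)·-0.700) / (7) = -2.221
Change: (-0.852, 0.209, -0.650) → max |·| = 0.852

0.852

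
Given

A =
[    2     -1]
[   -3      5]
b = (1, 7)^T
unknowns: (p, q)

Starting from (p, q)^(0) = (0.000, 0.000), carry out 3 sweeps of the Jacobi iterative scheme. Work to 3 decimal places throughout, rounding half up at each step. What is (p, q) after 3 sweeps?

Iteration 1:
  p = (1 - (-1)·0.000) / (2) = 0.500
  q = (7 - (-3)·0.000) / (5) = 1.400
Iteration 2:
  p = (1 - (-1)·1.400) / (2) = 1.200
  q = (7 - (-3)·0.500) / (5) = 1.700
Iteration 3:
  p = (1 - (-1)·1.700) / (2) = 1.350
  q = (7 - (-3)·1.200) / (5) = 2.120

(1.350, 2.120)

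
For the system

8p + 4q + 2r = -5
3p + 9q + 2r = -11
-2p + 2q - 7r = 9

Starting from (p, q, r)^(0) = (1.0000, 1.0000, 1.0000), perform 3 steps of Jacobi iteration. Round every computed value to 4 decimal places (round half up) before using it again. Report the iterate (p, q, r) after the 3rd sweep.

(-0.0357, -1.1060, -1.5896)

Iteration 1:
  p = (-5 - (4)·1.0000 - (2)·1.0000) / (8) = -1.3750
  q = (-11 - (3)·1.0000 - (2)·1.0000) / (9) = -1.7778
  r = (9 - (-2)·1.0000 - (2)·1.0000) / (-7) = -1.2857
Iteration 2:
  p = (-5 - (4)·-1.7778 - (2)·-1.2857) / (8) = 0.5853
  q = (-11 - (3)·-1.3750 - (2)·-1.2857) / (9) = -0.4782
  r = (9 - (-2)·-1.3750 - (2)·-1.7778) / (-7) = -1.4008
Iteration 3:
  p = (-5 - (4)·-0.4782 - (2)·-1.4008) / (8) = -0.0357
  q = (-11 - (3)·0.5853 - (2)·-1.4008) / (9) = -1.1060
  r = (9 - (-2)·0.5853 - (2)·-0.4782) / (-7) = -1.5896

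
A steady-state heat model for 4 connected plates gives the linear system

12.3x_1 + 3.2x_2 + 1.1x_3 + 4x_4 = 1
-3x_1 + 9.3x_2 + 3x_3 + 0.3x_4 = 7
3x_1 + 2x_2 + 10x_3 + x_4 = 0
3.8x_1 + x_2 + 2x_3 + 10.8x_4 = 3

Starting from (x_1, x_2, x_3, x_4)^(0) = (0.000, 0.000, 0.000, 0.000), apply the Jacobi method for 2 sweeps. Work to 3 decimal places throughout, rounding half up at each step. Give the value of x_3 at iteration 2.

-0.203

Iteration 1:
  x_1 = (1 - (3.2)·0.000 - (1.1)·0.000 - (4)·0.000) / (12.3) = 0.081
  x_2 = (7 - (-3)·0.000 - (3)·0.000 - (0.3)·0.000) / (9.3) = 0.753
  x_3 = (0 - (3)·0.000 - (2)·0.000 - (1)·0.000) / (10) = 0.000
  x_4 = (3 - (3.8)·0.000 - (1)·0.000 - (2)·0.000) / (10.8) = 0.278
Iteration 2:
  x_1 = (1 - (3.2)·0.753 - (1.1)·0.000 - (4)·0.278) / (12.3) = -0.205
  x_2 = (7 - (-3)·0.081 - (3)·0.000 - (0.3)·0.278) / (9.3) = 0.770
  x_3 = (0 - (3)·0.081 - (2)·0.753 - (1)·0.278) / (10) = -0.203
  x_4 = (3 - (3.8)·0.081 - (1)·0.753 - (2)·0.000) / (10.8) = 0.180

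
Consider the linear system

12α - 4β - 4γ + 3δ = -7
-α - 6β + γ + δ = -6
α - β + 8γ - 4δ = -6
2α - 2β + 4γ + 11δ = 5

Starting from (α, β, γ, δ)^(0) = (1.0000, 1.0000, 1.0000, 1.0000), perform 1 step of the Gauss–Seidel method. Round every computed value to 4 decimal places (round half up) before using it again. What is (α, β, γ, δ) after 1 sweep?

Iteration 1:
  α = (-7 - (-4)·1.0000 - (-4)·1.0000 - (3)·1.0000) / (12) = -0.1667
  β = (-6 - (-1)·-0.1667 - (1)·1.0000 - (1)·1.0000) / (-6) = 1.3611
  γ = (-6 - (1)·-0.1667 - (-1)·1.3611 - (-4)·1.0000) / (8) = -0.0590
  δ = (5 - (2)·-0.1667 - (-2)·1.3611 - (4)·-0.0590) / (11) = 0.7538

(-0.1667, 1.3611, -0.0590, 0.7538)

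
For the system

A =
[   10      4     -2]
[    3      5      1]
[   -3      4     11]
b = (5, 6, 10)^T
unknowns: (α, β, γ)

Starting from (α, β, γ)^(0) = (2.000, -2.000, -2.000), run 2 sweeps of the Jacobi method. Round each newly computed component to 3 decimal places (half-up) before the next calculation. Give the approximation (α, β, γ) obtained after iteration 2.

Iteration 1:
  α = (5 - (4)·-2.000 - (-2)·-2.000) / (10) = 0.900
  β = (6 - (3)·2.000 - (1)·-2.000) / (5) = 0.400
  γ = (10 - (-3)·2.000 - (4)·-2.000) / (11) = 2.182
Iteration 2:
  α = (5 - (4)·0.400 - (-2)·2.182) / (10) = 0.776
  β = (6 - (3)·0.900 - (1)·2.182) / (5) = 0.224
  γ = (10 - (-3)·0.900 - (4)·0.400) / (11) = 1.009

(0.776, 0.224, 1.009)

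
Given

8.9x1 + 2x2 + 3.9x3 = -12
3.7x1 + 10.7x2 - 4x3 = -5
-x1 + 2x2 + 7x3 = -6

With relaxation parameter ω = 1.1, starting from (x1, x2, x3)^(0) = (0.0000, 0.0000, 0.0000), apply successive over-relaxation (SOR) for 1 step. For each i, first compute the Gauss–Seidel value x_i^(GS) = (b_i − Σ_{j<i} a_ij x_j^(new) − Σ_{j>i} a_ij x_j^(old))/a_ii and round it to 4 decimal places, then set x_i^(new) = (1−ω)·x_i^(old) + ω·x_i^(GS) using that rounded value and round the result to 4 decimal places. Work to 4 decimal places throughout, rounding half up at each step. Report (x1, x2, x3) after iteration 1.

Iteration 1:
  x1: GS value = (-12 - (2)·0.0000 - (3.9)·0.0000) / (8.9) = -1.3483;  x1 ← (1−ω)·0.0000 + ω·-1.3483 = -1.4831
  x2: GS value = (-5 - (3.7)·-1.4831 - (-4)·0.0000) / (10.7) = 0.0456;  x2 ← (1−ω)·0.0000 + ω·0.0456 = 0.0502
  x3: GS value = (-6 - (-1)·-1.4831 - (2)·0.0502) / (7) = -1.0834;  x3 ← (1−ω)·0.0000 + ω·-1.0834 = -1.1917

(-1.4831, 0.0502, -1.1917)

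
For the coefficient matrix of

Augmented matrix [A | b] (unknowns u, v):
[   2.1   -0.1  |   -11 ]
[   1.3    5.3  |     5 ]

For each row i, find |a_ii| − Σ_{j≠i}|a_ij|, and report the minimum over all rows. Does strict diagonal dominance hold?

2

row 1: |2.1| − (0.1) = 2
row 2: |5.3| − (1.3) = 4
minimum over rows = 2 → strictly diagonally dominant (convergence guaranteed)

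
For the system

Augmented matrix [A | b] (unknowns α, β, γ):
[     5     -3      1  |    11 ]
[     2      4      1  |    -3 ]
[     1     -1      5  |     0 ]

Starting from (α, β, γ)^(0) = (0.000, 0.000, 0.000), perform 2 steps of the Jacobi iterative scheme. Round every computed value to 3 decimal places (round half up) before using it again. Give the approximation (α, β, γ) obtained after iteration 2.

(1.750, -1.850, -0.590)

Iteration 1:
  α = (11 - (-3)·0.000 - (1)·0.000) / (5) = 2.200
  β = (-3 - (2)·0.000 - (1)·0.000) / (4) = -0.750
  γ = (0 - (1)·0.000 - (-1)·0.000) / (5) = 0.000
Iteration 2:
  α = (11 - (-3)·-0.750 - (1)·0.000) / (5) = 1.750
  β = (-3 - (2)·2.200 - (1)·0.000) / (4) = -1.850
  γ = (0 - (1)·2.200 - (-1)·-0.750) / (5) = -0.590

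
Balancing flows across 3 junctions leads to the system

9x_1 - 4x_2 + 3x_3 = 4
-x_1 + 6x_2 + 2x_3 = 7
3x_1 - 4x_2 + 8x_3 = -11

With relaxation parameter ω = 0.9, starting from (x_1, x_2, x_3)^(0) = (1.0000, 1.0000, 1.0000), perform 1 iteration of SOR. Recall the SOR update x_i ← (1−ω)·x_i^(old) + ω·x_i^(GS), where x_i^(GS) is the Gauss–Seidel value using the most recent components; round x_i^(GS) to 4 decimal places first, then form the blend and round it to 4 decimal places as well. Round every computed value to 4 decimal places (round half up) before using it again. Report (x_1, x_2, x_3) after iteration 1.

Iteration 1:
  x_1: GS value = (4 - (-4)·1.0000 - (3)·1.0000) / (9) = 0.5556;  x_1 ← (1−ω)·1.0000 + ω·0.5556 = 0.6000
  x_2: GS value = (7 - (-1)·0.6000 - (2)·1.0000) / (6) = 0.9333;  x_2 ← (1−ω)·1.0000 + ω·0.9333 = 0.9400
  x_3: GS value = (-11 - (3)·0.6000 - (-4)·0.9400) / (8) = -1.1300;  x_3 ← (1−ω)·1.0000 + ω·-1.1300 = -0.9170

(0.6000, 0.9400, -0.9170)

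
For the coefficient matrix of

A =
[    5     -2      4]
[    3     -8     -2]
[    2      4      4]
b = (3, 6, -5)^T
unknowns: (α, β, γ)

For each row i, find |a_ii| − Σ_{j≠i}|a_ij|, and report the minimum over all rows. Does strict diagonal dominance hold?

-2

row 1: |5| − (2+4) = -1
row 2: |-8| − (3+2) = 3
row 3: |4| − (2+4) = -2
minimum over rows = -2 → not strictly diagonally dominant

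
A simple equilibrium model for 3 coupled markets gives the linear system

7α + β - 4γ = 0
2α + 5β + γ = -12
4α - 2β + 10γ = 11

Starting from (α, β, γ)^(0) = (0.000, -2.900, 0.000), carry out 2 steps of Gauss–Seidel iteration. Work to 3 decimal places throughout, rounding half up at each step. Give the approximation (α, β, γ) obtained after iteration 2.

(0.607, -2.727, 0.312)

Iteration 1:
  α = (0 - (1)·-2.900 - (-4)·0.000) / (7) = 0.414
  β = (-12 - (2)·0.414 - (1)·0.000) / (5) = -2.566
  γ = (11 - (4)·0.414 - (-2)·-2.566) / (10) = 0.421
Iteration 2:
  α = (0 - (1)·-2.566 - (-4)·0.421) / (7) = 0.607
  β = (-12 - (2)·0.607 - (1)·0.421) / (5) = -2.727
  γ = (11 - (4)·0.607 - (-2)·-2.727) / (10) = 0.312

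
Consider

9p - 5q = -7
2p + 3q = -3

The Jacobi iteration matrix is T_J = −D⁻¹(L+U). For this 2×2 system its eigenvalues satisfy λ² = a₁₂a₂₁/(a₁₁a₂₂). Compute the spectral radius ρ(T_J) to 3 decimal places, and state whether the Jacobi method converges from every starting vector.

a₁₂a₂₁/(a₁₁a₂₂) = (-5)·(2) / ((9)·(3)) = -0.370370
ρ = √|-0.370370| = √0.370370 = 0.609
ρ < 1, so Jacobi converges

0.609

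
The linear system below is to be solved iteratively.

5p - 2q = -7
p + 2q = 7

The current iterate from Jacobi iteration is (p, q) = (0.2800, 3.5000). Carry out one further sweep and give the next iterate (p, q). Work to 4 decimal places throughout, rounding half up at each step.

(0.0000, 3.3600)

One sweep:
  p = (-7 - (-2)·3.5000) / (5) = 0.0000
  q = (7 - (1)·0.2800) / (2) = 3.3600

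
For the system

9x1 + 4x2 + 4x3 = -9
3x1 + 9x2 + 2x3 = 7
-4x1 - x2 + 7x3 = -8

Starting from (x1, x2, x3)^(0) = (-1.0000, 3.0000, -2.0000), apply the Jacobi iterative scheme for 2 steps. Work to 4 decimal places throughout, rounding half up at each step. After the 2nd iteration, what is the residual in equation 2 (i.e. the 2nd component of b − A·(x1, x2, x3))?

-0.0530

Iteration 1:
  x1 = (-9 - (4)·3.0000 - (4)·-2.0000) / (9) = -1.4444
  x2 = (7 - (3)·-1.0000 - (2)·-2.0000) / (9) = 1.5556
  x3 = (-8 - (-4)·-1.0000 - (-1)·3.0000) / (7) = -1.2857
Iteration 2:
  x1 = (-9 - (4)·1.5556 - (4)·-1.2857) / (9) = -1.1200
  x2 = (7 - (3)·-1.4444 - (2)·-1.2857) / (9) = 1.5450
  x3 = (-8 - (-4)·-1.4444 - (-1)·1.5556) / (7) = -1.7460
Residual b − A·x = (1.8840, -0.0530, 1.2870)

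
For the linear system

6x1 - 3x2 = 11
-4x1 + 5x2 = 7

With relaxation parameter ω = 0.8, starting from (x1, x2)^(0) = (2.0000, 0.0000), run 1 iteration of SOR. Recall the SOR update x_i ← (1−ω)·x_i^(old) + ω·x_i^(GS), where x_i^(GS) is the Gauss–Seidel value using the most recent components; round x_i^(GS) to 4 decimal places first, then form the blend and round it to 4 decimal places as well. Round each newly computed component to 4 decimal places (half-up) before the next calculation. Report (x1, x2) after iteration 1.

Iteration 1:
  x1: GS value = (11 - (-3)·0.0000) / (6) = 1.8333;  x1 ← (1−ω)·2.0000 + ω·1.8333 = 1.8666
  x2: GS value = (7 - (-4)·1.8666) / (5) = 2.8933;  x2 ← (1−ω)·0.0000 + ω·2.8933 = 2.3146

(1.8666, 2.3146)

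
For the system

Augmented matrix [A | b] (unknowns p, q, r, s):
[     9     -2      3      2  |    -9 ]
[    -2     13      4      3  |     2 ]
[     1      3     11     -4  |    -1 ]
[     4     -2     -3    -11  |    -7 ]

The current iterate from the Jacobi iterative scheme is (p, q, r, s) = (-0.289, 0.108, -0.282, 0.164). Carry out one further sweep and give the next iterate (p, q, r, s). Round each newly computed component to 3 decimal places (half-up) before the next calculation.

One sweep:
  p = (-9 - (-2)·0.108 - (3)·-0.282 - (2)·0.164) / (9) = -0.918
  q = (2 - (-2)·-0.289 - (4)·-0.282 - (3)·0.164) / (13) = 0.158
  r = (-1 - (1)·-0.289 - (3)·0.108 - (-4)·0.164) / (11) = -0.034
  s = (-7 - (4)·-0.289 - (-2)·0.108 - (-3)·-0.282) / (-11) = 0.589

(-0.918, 0.158, -0.034, 0.589)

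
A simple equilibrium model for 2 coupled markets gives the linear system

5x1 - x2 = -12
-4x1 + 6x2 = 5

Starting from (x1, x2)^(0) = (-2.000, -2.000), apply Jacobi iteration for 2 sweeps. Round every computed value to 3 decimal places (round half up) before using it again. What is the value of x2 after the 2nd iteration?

-1.033

Iteration 1:
  x1 = (-12 - (-1)·-2.000) / (5) = -2.800
  x2 = (5 - (-4)·-2.000) / (6) = -0.500
Iteration 2:
  x1 = (-12 - (-1)·-0.500) / (5) = -2.500
  x2 = (5 - (-4)·-2.800) / (6) = -1.033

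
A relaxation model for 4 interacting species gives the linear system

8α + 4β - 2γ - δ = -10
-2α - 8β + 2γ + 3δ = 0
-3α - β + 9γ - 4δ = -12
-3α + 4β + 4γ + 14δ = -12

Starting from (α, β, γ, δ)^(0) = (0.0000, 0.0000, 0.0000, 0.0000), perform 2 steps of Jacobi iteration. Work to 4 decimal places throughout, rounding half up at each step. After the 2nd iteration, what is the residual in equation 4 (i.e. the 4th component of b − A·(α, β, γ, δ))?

Iteration 1:
  α = (-10 - (4)·0.0000 - (-2)·0.0000 - (-1)·0.0000) / (8) = -1.2500
  β = (0 - (-2)·0.0000 - (2)·0.0000 - (3)·0.0000) / (-8) = 0.0000
  γ = (-12 - (-3)·0.0000 - (-1)·0.0000 - (-4)·0.0000) / (9) = -1.3333
  δ = (-12 - (-3)·0.0000 - (4)·0.0000 - (4)·0.0000) / (14) = -0.8571
Iteration 2:
  α = (-10 - (4)·0.0000 - (-2)·-1.3333 - (-1)·-0.8571) / (8) = -1.6905
  β = (0 - (-2)·-1.2500 - (2)·-1.3333 - (3)·-0.8571) / (-8) = -0.3422
  γ = (-12 - (-3)·-1.2500 - (-1)·0.0000 - (-4)·-0.8571) / (9) = -2.1309
  δ = (-12 - (-3)·-1.2500 - (4)·0.0000 - (4)·-1.3333) / (14) = -0.7441
Residual b − A·x = (-0.1131, 0.3755, -1.2120, 3.2383)

3.2383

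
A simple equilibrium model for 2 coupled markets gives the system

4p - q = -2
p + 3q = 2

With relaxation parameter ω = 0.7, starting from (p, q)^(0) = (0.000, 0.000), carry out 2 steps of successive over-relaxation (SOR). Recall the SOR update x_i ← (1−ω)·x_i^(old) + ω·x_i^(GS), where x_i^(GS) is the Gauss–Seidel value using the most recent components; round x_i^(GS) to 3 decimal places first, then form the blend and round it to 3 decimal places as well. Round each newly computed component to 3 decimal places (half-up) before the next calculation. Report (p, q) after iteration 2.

(-0.359, 0.715)

Iteration 1:
  p: GS value = (-2 - (-1)·0.000) / (4) = -0.500;  p ← (1−ω)·0.000 + ω·-0.500 = -0.350
  q: GS value = (2 - (1)·-0.350) / (3) = 0.783;  q ← (1−ω)·0.000 + ω·0.783 = 0.548
Iteration 2:
  p: GS value = (-2 - (-1)·0.548) / (4) = -0.363;  p ← (1−ω)·-0.350 + ω·-0.363 = -0.359
  q: GS value = (2 - (1)·-0.359) / (3) = 0.786;  q ← (1−ω)·0.548 + ω·0.786 = 0.715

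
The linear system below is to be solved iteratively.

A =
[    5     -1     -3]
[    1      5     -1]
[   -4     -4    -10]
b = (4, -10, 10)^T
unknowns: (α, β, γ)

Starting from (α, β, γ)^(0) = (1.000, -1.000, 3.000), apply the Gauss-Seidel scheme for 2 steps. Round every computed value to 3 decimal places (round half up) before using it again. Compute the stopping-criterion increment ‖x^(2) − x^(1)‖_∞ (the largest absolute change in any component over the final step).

Iteration 1:
  α = (4 - (-1)·-1.000 - (-3)·3.000) / (5) = 2.400
  β = (-10 - (1)·2.400 - (-1)·3.000) / (5) = -1.880
  γ = (10 - (-4)·2.400 - (-4)·-1.880) / (-10) = -1.208
Iteration 2:
  α = (4 - (-1)·-1.880 - (-3)·-1.208) / (5) = -0.301
  β = (-10 - (1)·-0.301 - (-1)·-1.208) / (5) = -2.181
  γ = (10 - (-4)·-0.301 - (-4)·-2.181) / (-10) = -0.007
Change: (-2.701, -0.301, 1.201) → max |·| = 2.701

2.701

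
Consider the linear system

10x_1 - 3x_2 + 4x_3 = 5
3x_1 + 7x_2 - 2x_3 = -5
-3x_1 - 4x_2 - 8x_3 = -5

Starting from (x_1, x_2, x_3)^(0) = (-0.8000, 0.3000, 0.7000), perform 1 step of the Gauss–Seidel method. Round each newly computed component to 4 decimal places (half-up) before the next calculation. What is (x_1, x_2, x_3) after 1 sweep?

Iteration 1:
  x_1 = (5 - (-3)·0.3000 - (4)·0.7000) / (10) = 0.3100
  x_2 = (-5 - (3)·0.3100 - (-2)·0.7000) / (7) = -0.6471
  x_3 = (-5 - (-3)·0.3100 - (-4)·-0.6471) / (-8) = 0.8323

(0.3100, -0.6471, 0.8323)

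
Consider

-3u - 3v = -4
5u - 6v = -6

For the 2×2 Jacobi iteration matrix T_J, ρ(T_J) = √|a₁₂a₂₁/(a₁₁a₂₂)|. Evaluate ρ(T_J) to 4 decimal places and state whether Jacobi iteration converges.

a₁₂a₂₁/(a₁₁a₂₂) = (-3)·(5) / ((-3)·(-6)) = -0.833333
ρ = √|-0.833333| = √0.833333 = 0.9129
ρ < 1, so Jacobi converges

0.9129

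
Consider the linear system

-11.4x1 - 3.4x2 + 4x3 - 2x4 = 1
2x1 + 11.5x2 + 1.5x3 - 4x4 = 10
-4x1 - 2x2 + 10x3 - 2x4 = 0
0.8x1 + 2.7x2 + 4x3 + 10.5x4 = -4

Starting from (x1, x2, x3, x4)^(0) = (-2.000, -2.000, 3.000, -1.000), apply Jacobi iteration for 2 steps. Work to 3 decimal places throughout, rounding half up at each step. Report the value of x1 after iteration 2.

Iteration 1:
  x1 = (1 - (-3.4)·-2.000 - (4)·3.000 - (-2)·-1.000) / (-11.4) = 1.737
  x2 = (10 - (2)·-2.000 - (1.5)·3.000 - (-4)·-1.000) / (11.5) = 0.478
  x3 = (0 - (-4)·-2.000 - (-2)·-2.000 - (-2)·-1.000) / (10) = -1.400
  x4 = (-4 - (0.8)·-2.000 - (2.7)·-2.000 - (4)·3.000) / (10.5) = -0.857
Iteration 2:
  x1 = (1 - (-3.4)·0.478 - (4)·-1.400 - (-2)·-0.857) / (-11.4) = -0.571
  x2 = (10 - (2)·1.737 - (1.5)·-1.400 - (-4)·-0.857) / (11.5) = 0.452
  x3 = (0 - (-4)·1.737 - (-2)·0.478 - (-2)·-0.857) / (10) = 0.619
  x4 = (-4 - (0.8)·1.737 - (2.7)·0.478 - (4)·-1.400) / (10.5) = -0.103

-0.571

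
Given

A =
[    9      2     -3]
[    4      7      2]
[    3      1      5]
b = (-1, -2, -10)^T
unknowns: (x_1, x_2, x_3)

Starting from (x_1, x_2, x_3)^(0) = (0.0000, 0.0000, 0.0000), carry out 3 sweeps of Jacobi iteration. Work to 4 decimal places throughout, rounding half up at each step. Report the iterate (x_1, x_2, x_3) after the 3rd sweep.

Iteration 1:
  x_1 = (-1 - (2)·0.0000 - (-3)·0.0000) / (9) = -0.1111
  x_2 = (-2 - (4)·0.0000 - (2)·0.0000) / (7) = -0.2857
  x_3 = (-10 - (3)·0.0000 - (1)·0.0000) / (5) = -2.0000
Iteration 2:
  x_1 = (-1 - (2)·-0.2857 - (-3)·-2.0000) / (9) = -0.7143
  x_2 = (-2 - (4)·-0.1111 - (2)·-2.0000) / (7) = 0.3492
  x_3 = (-10 - (3)·-0.1111 - (1)·-0.2857) / (5) = -1.8762
Iteration 3:
  x_1 = (-1 - (2)·0.3492 - (-3)·-1.8762) / (9) = -0.8141
  x_2 = (-2 - (4)·-0.7143 - (2)·-1.8762) / (7) = 0.6585
  x_3 = (-10 - (3)·-0.7143 - (1)·0.3492) / (5) = -1.6413

(-0.8141, 0.6585, -1.6413)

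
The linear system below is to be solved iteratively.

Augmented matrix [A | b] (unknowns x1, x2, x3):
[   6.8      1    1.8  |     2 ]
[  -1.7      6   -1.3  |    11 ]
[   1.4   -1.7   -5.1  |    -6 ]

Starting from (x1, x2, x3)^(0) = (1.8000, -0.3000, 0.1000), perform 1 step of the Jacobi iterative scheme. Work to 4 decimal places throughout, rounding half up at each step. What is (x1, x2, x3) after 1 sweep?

Iteration 1:
  x1 = (2 - (1)·-0.3000 - (1.8)·0.1000) / (6.8) = 0.3118
  x2 = (11 - (-1.7)·1.8000 - (-1.3)·0.1000) / (6) = 2.3650
  x3 = (-6 - (1.4)·1.8000 - (-1.7)·-0.3000) / (-5.1) = 1.7706

(0.3118, 2.3650, 1.7706)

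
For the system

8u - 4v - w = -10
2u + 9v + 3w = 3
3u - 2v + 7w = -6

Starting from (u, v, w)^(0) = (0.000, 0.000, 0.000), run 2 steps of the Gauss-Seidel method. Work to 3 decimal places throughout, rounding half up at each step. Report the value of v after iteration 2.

0.596

Iteration 1:
  u = (-10 - (-4)·0.000 - (-1)·0.000) / (8) = -1.250
  v = (3 - (2)·-1.250 - (3)·0.000) / (9) = 0.611
  w = (-6 - (3)·-1.250 - (-2)·0.611) / (7) = -0.147
Iteration 2:
  u = (-10 - (-4)·0.611 - (-1)·-0.147) / (8) = -0.963
  v = (3 - (2)·-0.963 - (3)·-0.147) / (9) = 0.596
  w = (-6 - (3)·-0.963 - (-2)·0.596) / (7) = -0.274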